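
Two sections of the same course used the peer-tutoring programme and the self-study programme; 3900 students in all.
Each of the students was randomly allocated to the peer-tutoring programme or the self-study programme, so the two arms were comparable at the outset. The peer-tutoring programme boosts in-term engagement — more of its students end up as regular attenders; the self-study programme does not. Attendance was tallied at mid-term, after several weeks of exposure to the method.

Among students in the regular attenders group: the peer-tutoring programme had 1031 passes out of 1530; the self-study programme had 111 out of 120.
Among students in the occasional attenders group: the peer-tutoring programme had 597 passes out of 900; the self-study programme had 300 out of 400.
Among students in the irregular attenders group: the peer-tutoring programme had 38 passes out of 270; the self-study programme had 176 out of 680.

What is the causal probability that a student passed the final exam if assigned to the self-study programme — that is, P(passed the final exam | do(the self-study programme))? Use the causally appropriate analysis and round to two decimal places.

0.49

The mid-term attendance-specific comparison favours the self-study programme throughout, but the pooled figures favour the peer-tutoring programme. The question is whether to condition on mid-term attendance.
Because the teaching method influences mid-term attendance, mid-term attendance is a post-treatment mediator, not a confounder. Stratifying on it would bias the estimate; the causal effect is the crude pooled difference.
So P(outcome | do(the self-study programme)) is just the pooled rate for the self-study programme: 587/1200 = 0.489.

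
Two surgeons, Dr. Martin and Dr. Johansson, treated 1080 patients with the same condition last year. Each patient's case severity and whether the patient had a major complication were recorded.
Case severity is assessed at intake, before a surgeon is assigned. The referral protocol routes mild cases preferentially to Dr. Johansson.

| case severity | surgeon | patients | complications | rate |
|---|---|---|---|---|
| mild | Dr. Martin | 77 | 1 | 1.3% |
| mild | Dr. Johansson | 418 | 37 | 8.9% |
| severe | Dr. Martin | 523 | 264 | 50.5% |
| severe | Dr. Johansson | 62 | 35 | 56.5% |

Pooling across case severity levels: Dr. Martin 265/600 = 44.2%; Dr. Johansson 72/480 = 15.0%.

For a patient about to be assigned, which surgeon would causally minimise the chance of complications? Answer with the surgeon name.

Dr. Martin

The imbalance in case severity arose from how patients were allocated, not from anything the surgeon did; and case severity independently affects the outcome. The pooled gap is confounded — condition on case severity.
Within each level — mild: 1.3% vs 8.9%; severe: 50.5% vs 56.5% — Dr. Martin is lower every time.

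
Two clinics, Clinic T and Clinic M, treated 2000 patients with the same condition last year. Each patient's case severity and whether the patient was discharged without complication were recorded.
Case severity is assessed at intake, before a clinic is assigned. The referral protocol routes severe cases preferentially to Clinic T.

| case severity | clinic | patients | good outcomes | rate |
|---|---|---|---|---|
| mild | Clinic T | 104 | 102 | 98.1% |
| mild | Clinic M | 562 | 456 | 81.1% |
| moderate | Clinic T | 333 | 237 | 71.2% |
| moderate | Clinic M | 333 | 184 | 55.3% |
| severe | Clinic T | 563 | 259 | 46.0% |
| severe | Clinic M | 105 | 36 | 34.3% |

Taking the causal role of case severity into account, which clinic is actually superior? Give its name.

Clinic T

Since case severity is a pre-existing factor (not a product of the clinic) and it affects the outcome on its own, it is a confounder. The stratified rates, not the pooled rate, identify the causal effect.
Within each level — mild: 98.1% vs 81.1%; moderate: 71.2% vs 55.3%; severe: 46.0% vs 34.3% — Clinic T is higher every time.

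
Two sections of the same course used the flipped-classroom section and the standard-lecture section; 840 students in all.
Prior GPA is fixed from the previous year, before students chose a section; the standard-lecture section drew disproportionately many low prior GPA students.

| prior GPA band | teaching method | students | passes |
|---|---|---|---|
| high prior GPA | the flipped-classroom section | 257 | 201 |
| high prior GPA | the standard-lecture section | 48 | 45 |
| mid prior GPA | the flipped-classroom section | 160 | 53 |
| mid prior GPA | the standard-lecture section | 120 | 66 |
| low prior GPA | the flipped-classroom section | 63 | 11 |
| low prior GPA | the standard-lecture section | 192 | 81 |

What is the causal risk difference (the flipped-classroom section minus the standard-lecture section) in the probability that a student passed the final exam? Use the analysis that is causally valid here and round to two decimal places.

Prior GPA band differs across teaching methods for reasons unrelated to any effect of the teaching method itself, and it separately predicts the outcome — a classic confounder. We must compare within prior GPA band levels.
Adjusting over the population distribution of prior GPA band: 0.363·(0.782−0.938) + 0.333·(0.331−0.550) + 0.304·(0.175−0.422) = -0.204.

-0.20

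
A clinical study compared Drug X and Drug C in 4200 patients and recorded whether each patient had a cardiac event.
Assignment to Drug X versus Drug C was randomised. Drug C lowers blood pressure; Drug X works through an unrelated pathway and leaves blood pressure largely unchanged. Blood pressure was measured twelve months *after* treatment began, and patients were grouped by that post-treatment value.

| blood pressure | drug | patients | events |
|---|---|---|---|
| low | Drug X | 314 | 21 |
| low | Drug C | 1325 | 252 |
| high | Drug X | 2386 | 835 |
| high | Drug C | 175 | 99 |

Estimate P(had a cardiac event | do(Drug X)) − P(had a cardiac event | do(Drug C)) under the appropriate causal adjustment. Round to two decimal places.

Because the drug influences blood pressure, blood pressure is a post-treatment mediator, not a confounder. Stratifying on it would bias the estimate; the causal effect is the crude pooled difference.
The causal difference is the pooled difference: 0.317 − 0.234 = +0.083.

+0.08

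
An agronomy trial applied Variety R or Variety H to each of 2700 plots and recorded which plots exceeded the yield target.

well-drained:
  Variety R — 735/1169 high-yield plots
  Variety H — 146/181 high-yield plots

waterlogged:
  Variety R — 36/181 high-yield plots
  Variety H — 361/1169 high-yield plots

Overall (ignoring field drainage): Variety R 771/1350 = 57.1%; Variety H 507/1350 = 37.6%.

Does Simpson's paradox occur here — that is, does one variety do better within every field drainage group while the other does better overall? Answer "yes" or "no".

Within each field drainage level (well-drained 62.9% vs 80.7%; waterlogged 19.9% vs 30.9%), Variety H has the higher rate every time. Pooled: 57.1% vs 37.6% — Variety R has the higher rate overall. The two comparisons disagree.

yes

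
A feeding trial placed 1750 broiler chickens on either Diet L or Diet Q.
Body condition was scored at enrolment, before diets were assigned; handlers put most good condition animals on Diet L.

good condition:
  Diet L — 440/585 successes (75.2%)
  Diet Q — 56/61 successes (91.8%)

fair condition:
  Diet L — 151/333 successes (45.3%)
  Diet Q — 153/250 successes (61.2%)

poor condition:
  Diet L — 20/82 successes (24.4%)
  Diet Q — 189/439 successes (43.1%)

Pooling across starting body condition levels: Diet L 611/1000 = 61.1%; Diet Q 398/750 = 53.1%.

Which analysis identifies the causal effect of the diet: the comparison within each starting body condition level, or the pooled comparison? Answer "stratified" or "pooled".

stratified

Here starting body condition is a common cause — it drives both which diet a case falls under and the outcome. The crude comparison mixes populations; the stratum-specific rates are the causally relevant ones.
Within each level — good condition: 75.2% vs 91.8%; fair condition: 45.3% vs 61.2%; poor condition: 24.4% vs 43.1% — Diet Q is higher every time.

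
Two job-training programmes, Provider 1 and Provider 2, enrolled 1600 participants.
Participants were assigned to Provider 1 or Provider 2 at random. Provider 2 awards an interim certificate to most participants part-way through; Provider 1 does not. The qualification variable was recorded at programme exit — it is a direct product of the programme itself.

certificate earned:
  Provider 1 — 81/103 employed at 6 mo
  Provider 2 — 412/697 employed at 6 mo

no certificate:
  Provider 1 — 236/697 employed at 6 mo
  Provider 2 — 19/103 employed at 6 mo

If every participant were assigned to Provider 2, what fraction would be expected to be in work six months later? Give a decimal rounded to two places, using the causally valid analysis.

Qualification attained during the programme lies on the pathway programme → qualification attained during the programme → outcome, so adjusting for it blocks the indirect effect. For the total causal effect of programme, use the unadjusted pooled rates.
So P(outcome | do(Provider 2)) is just the pooled rate for Provider 2: 431/800 = 0.539.

0.54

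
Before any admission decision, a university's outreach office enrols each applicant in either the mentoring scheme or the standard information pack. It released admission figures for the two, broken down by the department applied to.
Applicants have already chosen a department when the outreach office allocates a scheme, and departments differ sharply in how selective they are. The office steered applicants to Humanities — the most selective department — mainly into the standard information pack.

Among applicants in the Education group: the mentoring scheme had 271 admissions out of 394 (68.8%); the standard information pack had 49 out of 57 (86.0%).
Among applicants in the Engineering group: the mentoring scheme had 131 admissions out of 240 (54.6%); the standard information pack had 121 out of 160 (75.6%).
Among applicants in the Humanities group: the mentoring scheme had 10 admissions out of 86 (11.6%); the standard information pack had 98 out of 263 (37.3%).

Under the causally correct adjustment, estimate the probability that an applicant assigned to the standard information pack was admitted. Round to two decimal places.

0.68

Here department is a common cause — it drives both which outreach scheme a case falls under and the outcome. The crude comparison mixes populations; the stratum-specific rates are the causally relevant ones.
Standardising the standard information pack to the population department mix: 0.376·49/57 + 0.333·121/160 + 0.291·98/263 = 0.684.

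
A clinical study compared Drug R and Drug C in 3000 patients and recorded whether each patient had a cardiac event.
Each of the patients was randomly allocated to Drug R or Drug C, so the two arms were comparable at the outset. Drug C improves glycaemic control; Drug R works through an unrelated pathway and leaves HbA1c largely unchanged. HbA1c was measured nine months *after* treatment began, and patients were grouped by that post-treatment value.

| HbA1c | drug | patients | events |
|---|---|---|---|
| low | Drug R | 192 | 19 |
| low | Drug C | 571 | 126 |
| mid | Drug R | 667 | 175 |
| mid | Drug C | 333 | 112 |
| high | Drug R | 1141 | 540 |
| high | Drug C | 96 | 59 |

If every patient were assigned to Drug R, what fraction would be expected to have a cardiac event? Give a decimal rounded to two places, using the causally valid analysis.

The HbA1c-specific comparison favours Drug R throughout, but the pooled figures favour Drug C. The question is whether to condition on HbA1c.
The distribution of HbA1c is itself part of what the drug does — it is an intermediate outcome. Holding it fixed would remove that part of the effect; the total effect is the pooled difference.
So P(outcome | do(Drug R)) is just the pooled rate for Drug R: 734/2000 = 0.367.

0.37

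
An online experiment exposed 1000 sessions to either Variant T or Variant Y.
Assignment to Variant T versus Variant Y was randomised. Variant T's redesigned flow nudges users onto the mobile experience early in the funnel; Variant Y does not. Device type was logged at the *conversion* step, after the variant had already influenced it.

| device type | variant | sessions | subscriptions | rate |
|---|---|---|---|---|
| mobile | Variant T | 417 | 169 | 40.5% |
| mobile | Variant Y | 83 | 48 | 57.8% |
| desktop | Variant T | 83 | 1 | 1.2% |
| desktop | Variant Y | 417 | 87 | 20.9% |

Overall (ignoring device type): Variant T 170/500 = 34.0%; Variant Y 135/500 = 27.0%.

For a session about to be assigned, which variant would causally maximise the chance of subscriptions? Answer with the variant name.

Variant T

The device type-specific comparison favours Variant Y throughout, but the pooled figures favour Variant T. The question is whether to condition on device type.
Device type is downstream of the variant. One should not condition on a consequence of treatment, so the overall rates are the right comparison.
Pooled: Variant T 34.0% vs Variant Y 27.0%; Variant T is higher overall.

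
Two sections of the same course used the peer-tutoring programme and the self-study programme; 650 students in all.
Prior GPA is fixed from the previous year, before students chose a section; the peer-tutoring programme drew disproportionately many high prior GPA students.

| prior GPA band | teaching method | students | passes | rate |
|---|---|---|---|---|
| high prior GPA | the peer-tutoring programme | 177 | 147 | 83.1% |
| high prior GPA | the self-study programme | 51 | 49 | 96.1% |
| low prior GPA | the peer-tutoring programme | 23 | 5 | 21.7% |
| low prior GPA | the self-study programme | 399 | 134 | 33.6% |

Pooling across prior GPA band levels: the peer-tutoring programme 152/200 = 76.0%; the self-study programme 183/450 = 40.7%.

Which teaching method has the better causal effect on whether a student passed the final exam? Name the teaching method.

the self-study programme

Since prior GPA band is a pre-existing factor (not a product of the teaching method) and it affects the outcome on its own, it is a confounder. The stratified rates, not the pooled rate, identify the causal effect.
Within each level — high prior GPA: 83.1% vs 96.1%; low prior GPA: 21.7% vs 33.6% — the self-study programme is higher every time.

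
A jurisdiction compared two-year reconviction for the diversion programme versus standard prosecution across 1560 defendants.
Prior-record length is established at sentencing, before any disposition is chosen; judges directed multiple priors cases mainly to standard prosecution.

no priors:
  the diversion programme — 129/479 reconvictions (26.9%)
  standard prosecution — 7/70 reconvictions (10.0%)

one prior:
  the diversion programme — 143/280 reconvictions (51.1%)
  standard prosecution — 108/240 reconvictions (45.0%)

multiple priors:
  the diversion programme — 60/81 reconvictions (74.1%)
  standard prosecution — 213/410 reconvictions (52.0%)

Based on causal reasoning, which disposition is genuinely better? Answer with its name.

standard prosecution is lower inside every prior-record length stratum but the diversion programme is lower in aggregate. Whether to stratify depends on how prior-record length relates to the disposition.
Prior-record length is set before the disposition has any effect — it is not caused by the disposition — and it independently drives the outcome. That makes it a confounder, so the causal comparison is within prior-record length levels.
Within each level — no priors: 26.9% vs 10.0%; one prior: 51.1% vs 45.0%; multiple priors: 74.1% vs 52.0% — standard prosecution is lower every time.

standard prosecution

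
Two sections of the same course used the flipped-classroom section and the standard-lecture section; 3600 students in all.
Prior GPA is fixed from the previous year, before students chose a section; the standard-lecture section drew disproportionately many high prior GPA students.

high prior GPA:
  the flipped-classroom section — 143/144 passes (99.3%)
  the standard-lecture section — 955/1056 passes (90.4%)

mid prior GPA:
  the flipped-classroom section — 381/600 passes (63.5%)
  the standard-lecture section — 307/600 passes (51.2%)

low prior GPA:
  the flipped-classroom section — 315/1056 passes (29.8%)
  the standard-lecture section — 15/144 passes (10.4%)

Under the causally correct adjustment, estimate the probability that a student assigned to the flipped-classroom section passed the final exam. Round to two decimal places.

0.64

Within every prior GPA band level the flipped-classroom section has the higher rate, yet pooled the standard-lecture section does — Simpson's reversal.
Here prior GPA band is a common cause — it drives both which teaching method a case falls under and the outcome. The crude comparison mixes populations; the stratum-specific rates are the causally relevant ones.
Standardising the flipped-classroom section to the population prior GPA band mix: 0.333·143/144 + 0.333·381/600 + 0.333·315/1056 = 0.642.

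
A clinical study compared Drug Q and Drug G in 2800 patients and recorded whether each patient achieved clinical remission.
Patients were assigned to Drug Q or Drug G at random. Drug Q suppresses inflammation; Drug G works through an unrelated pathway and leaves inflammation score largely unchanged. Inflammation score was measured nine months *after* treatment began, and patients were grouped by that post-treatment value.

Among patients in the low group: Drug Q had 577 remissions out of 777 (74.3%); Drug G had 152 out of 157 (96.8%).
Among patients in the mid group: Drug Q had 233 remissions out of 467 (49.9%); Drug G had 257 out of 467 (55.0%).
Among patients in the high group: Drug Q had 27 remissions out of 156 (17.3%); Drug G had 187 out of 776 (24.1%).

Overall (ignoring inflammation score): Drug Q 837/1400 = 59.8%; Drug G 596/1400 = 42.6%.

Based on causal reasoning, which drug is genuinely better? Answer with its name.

Drug Q

Within every inflammation score level Drug G has the higher rate, yet pooled Drug Q does — Simpson's reversal.
Inflammation score is downstream of the drug. One should not condition on a consequence of treatment, so the overall rates are the right comparison.
Pooled: Drug Q 59.8% vs Drug G 42.6%; Drug Q is higher overall.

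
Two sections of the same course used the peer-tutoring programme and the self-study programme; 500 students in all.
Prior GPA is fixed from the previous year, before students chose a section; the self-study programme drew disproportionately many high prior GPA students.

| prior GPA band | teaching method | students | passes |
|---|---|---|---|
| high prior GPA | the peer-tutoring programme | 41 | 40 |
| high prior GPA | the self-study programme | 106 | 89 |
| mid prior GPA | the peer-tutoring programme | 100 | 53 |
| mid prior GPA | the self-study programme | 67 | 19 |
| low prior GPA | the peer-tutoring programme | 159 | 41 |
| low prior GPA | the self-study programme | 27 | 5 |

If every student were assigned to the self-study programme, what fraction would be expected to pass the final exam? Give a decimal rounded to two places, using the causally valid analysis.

The imbalance in prior GPA band arose from how students were allocated, not from anything the teaching method did; and prior GPA band independently affects the outcome. The pooled gap is confounded — condition on prior GPA band.
Standardising the self-study programme to the population prior GPA band mix: 0.294·89/106 + 0.334·19/67 + 0.372·5/27 = 0.410.

0.41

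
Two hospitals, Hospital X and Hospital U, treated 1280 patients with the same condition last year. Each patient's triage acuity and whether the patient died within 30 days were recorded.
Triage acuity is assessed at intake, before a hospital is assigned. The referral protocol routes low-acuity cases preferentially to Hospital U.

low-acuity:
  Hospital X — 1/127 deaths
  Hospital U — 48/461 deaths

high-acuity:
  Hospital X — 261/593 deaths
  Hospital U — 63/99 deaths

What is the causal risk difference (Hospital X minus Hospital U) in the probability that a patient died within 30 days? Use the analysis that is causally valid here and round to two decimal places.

Here triage acuity is a common cause — it drives both which hospital a case falls under and the outcome. The crude comparison mixes populations; the stratum-specific rates are the causally relevant ones.
Adjusting over the population distribution of triage acuity: 0.459·(0.008−0.104) + 0.541·(0.440−0.636) = -0.150.

-0.15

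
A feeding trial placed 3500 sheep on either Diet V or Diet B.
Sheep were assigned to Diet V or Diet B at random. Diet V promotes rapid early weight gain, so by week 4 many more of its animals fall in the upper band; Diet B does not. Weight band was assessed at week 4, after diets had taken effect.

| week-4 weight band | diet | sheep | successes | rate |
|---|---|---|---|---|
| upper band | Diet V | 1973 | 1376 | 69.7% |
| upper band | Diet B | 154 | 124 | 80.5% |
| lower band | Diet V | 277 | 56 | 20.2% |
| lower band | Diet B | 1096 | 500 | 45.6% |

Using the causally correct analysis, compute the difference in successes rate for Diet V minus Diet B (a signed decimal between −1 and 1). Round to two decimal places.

+0.14

Within every week-4 weight band level Diet B has the higher rate, yet pooled Diet V does — Simpson's reversal.
The distribution of week-4 weight band is itself part of what the diet does — it is an intermediate outcome. Holding it fixed would remove that part of the effect; the total effect is the pooled difference.
The causal difference is the pooled difference: 0.636 − 0.499 = +0.137.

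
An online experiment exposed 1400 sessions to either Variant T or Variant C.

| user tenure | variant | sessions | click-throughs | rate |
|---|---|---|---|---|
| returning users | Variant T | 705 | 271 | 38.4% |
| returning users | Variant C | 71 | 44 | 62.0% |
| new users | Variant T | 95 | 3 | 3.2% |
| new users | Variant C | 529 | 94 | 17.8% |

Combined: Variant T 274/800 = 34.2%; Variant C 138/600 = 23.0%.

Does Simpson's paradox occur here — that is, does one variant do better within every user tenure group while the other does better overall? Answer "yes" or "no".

Within each user tenure level (returning users 38.4% vs 62.0%; new users 3.2% vs 17.8%), Variant C has the higher rate every time. Pooled: 34.2% vs 23.0% — Variant T has the higher rate overall. The two comparisons disagree.

yes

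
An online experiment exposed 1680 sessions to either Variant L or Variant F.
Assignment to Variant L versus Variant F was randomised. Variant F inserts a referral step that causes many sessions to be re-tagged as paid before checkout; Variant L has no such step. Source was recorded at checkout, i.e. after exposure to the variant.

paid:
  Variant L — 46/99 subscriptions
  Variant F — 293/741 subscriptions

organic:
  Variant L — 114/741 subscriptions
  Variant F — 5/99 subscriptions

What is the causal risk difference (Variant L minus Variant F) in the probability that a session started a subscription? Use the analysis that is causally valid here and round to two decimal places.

Traffic source here is a post-treatment variable shaped by the variant; conditioning on it would introduce bias rather than remove it. The overall comparison is the causal one.
The causal difference is the pooled difference: 0.190 − 0.355 = -0.164.

-0.16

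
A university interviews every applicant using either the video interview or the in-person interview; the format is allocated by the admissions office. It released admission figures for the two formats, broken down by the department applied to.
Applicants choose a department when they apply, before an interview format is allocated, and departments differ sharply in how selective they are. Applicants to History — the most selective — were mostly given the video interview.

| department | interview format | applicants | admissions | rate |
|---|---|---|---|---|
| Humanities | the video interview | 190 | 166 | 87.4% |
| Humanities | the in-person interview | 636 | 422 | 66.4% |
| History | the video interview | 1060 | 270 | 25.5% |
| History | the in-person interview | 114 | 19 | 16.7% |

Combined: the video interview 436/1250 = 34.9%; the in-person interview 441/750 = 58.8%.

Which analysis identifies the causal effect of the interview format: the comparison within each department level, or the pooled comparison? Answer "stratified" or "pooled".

stratified

Department is set before the interview format has any effect — it is not caused by the interview format — and it independently drives the outcome. That makes it a confounder, so the causal comparison is within department levels.
Within each level — Humanities: 87.4% vs 66.4%; History: 25.5% vs 16.7% — the video interview is higher every time.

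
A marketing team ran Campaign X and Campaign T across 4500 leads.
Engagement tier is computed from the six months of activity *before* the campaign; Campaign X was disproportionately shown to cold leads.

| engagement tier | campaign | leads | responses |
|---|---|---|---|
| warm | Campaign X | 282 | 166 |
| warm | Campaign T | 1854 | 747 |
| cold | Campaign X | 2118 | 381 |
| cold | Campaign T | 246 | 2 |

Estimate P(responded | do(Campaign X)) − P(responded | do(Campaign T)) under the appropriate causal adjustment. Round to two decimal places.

+0.18

Within every engagement tier level Campaign X has the higher rate, yet pooled Campaign T does — Simpson's reversal.
Engagement tier is set before the campaign has any effect — it is not caused by the campaign — and it independently drives the outcome. That makes it a confounder, so the causal comparison is within engagement tier levels.
Adjusting over the population distribution of engagement tier: 0.475·(0.589−0.403) + 0.525·(0.180−0.008) = +0.178.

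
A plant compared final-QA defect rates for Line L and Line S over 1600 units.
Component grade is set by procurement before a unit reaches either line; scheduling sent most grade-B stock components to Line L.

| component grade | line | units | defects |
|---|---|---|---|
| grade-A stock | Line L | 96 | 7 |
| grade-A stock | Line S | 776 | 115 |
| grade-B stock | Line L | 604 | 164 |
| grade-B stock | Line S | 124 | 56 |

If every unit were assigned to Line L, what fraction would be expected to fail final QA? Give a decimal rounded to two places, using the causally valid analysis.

The component grade-specific comparison favours Line L throughout, but the pooled figures favour Line S. The question is whether to condition on component grade.
Nothing the line does changes component grade; the imbalance is an allocation artefact. With component grade also predicting the outcome, the pooled figure is confounded, and the within-stratum comparison is the causal one.
Standardising Line L to the population component grade mix: 0.545·7/96 + 0.455·164/604 = 0.163.

0.16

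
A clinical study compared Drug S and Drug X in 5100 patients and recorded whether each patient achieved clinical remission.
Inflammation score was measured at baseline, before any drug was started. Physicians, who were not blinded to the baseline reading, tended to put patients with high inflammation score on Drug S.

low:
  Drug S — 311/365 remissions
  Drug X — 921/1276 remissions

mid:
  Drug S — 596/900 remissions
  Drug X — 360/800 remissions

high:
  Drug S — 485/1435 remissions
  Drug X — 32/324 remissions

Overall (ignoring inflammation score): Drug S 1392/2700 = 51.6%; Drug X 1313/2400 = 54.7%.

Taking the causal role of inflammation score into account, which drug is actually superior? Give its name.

Inflammation score differs across drugs for reasons unrelated to any effect of the drug itself, and it separately predicts the outcome — a classic confounder. We must compare within inflammation score levels.
Within each level — low: 85.2% vs 72.2%; mid: 66.2% vs 45.0%; high: 33.8% vs 9.9% — Drug S is higher every time.

Drug S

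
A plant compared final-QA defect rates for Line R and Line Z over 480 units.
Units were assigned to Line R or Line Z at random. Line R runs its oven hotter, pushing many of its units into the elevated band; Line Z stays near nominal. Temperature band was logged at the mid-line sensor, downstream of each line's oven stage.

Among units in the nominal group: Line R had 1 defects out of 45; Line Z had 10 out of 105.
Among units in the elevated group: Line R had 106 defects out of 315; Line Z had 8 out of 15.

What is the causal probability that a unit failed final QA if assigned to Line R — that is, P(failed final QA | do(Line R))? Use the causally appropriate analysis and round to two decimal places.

Line R is lower inside every in-process temperature band stratum but Line Z is lower in aggregate. Whether to stratify depends on how in-process temperature band relates to the line.
Because the line influences in-process temperature band, in-process temperature band is a post-treatment mediator, not a confounder. Stratifying on it would bias the estimate; the causal effect is the crude pooled difference.
So P(outcome | do(Line R)) is just the pooled rate for Line R: 107/360 = 0.297.

0.30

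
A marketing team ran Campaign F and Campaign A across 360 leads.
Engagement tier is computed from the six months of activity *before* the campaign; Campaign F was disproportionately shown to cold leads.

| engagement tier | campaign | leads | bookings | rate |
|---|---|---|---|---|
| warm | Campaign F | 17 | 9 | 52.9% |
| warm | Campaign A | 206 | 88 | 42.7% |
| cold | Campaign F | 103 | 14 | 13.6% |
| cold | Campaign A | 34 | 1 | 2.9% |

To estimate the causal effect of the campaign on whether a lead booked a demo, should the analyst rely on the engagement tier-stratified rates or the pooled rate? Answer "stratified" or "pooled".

Within every engagement tier level Campaign F has the higher rate, yet pooled Campaign A does — Simpson's reversal.
Engagement tier differs across campaigns for reasons unrelated to any effect of the campaign itself, and it separately predicts the outcome — a classic confounder. We must compare within engagement tier levels.
Within each level — warm: 52.9% vs 42.7%; cold: 13.6% vs 2.9% — Campaign F is higher every time.

stratified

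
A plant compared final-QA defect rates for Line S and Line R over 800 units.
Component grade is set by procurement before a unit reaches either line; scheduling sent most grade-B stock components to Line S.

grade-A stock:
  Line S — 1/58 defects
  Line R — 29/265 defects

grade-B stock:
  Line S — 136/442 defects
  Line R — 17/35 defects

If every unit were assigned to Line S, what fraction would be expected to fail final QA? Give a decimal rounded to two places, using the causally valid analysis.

0.19

Component grade is set before the line has any effect — it is not caused by the line — and it independently drives the outcome. That makes it a confounder, so the causal comparison is within component grade levels.
Standardising Line S to the population component grade mix: 0.404·1/58 + 0.596·136/442 = 0.190.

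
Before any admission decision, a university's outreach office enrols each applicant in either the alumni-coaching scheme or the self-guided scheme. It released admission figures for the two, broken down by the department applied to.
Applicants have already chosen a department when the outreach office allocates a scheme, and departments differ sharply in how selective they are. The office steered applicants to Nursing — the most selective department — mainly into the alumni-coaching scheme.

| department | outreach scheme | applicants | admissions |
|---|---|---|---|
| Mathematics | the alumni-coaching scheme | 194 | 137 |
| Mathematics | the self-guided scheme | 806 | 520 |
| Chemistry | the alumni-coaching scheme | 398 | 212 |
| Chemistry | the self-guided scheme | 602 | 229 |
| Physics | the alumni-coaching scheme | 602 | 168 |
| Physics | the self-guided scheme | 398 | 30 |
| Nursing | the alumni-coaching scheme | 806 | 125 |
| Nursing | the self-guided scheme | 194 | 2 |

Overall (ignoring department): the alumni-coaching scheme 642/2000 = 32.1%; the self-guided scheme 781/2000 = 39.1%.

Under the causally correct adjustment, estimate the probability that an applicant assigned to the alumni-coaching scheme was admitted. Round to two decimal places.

Here department is a common cause — it drives both which outreach scheme a case falls under and the outcome. The crude comparison mixes populations; the stratum-specific rates are the causally relevant ones.
Standardising the alumni-coaching scheme to the population department mix: 0.250·137/194 + 0.250·212/398 + 0.250·168/602 + 0.250·125/806 = 0.418.

0.42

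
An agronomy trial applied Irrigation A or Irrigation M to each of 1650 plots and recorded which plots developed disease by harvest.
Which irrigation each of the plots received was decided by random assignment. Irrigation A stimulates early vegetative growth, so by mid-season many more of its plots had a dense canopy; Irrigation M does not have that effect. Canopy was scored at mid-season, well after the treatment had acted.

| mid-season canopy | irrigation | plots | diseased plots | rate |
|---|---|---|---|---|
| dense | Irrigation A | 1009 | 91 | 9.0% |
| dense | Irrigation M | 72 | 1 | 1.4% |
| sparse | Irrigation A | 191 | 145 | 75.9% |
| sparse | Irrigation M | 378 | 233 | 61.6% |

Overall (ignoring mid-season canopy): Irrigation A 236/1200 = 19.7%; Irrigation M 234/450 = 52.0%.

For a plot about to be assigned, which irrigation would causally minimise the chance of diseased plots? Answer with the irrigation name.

Within every mid-season canopy level Irrigation M has the lower rate, yet pooled Irrigation A does — Simpson's reversal.
Mid-season canopy is recorded after the irrigation and is itself shifted by it — it sits on the causal path from irrigation to outcome. Conditioning on a mediator would strip out part of the effect we want; the pooled comparison gives the total causal effect.
Pooled: Irrigation A 19.7% vs Irrigation M 52.0%; Irrigation A is lower overall.

Irrigation A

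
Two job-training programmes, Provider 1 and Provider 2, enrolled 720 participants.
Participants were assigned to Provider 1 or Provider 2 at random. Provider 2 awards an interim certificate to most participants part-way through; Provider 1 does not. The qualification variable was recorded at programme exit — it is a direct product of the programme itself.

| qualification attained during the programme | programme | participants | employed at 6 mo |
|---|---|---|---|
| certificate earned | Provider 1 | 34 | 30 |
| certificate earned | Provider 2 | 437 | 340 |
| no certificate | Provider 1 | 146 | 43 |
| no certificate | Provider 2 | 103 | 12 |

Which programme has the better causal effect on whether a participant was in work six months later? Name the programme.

Qualification attained during the programme lies on the pathway programme → qualification attained during the programme → outcome, so adjusting for it blocks the indirect effect. For the total causal effect of programme, use the unadjusted pooled rates.
Pooled: Provider 1 40.6% vs Provider 2 65.2%; Provider 2 is higher overall.

Provider 2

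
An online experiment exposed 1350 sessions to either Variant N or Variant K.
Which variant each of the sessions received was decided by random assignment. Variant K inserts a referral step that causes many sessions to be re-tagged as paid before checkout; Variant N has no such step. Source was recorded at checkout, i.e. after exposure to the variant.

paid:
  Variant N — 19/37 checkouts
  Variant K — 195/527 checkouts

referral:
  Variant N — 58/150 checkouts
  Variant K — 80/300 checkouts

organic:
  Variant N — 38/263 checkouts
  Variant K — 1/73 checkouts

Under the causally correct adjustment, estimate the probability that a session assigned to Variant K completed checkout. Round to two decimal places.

The stratified and pooled comparisons disagree (Variant N wins within each traffic source; Variant K wins overall), so the answer turns on the causal role of traffic source.
Because the variant influences traffic source, traffic source is a post-treatment mediator, not a confounder. Stratifying on it would bias the estimate; the causal effect is the crude pooled difference.
So P(outcome | do(Variant K)) is just the pooled rate for Variant K: 276/900 = 0.307.

0.31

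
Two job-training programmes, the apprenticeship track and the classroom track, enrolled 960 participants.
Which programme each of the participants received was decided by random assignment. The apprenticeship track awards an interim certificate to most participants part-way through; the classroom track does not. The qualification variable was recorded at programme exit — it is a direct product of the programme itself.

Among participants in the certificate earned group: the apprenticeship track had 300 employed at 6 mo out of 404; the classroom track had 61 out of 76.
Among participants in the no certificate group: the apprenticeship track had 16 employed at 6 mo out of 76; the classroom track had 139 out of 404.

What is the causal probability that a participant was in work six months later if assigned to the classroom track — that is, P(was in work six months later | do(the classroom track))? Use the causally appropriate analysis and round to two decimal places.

0.42

Qualification attained during the programme is downstream of the programme. One should not condition on a consequence of treatment, so the overall rates are the right comparison.
So P(outcome | do(the classroom track)) is just the pooled rate for the classroom track: 200/480 = 0.417.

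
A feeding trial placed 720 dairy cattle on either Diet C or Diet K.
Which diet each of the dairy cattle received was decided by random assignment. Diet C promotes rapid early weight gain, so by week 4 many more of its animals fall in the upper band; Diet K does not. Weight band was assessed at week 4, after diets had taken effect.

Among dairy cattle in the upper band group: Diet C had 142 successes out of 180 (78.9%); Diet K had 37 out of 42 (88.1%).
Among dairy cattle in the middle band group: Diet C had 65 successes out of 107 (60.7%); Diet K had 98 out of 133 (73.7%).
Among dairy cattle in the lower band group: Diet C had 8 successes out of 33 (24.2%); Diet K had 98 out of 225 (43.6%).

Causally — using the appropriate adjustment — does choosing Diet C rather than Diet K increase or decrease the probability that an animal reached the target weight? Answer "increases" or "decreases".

increases

The distribution of week-4 weight band is itself part of what the diet does — it is an intermediate outcome. Holding it fixed would remove that part of the effect; the total effect is the pooled difference.
Pooled: Diet C 67.2% vs Diet K 58.2%; Diet C is higher overall.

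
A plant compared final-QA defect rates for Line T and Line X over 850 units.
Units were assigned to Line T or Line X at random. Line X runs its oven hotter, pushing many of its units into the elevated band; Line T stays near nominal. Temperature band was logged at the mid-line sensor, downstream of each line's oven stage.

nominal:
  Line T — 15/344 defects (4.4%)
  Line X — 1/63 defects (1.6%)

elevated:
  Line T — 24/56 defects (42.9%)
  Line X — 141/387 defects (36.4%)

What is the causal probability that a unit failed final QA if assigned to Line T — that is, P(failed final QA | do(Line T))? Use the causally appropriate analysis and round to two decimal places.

Line X is lower inside every in-process temperature band stratum but Line T is lower in aggregate. Whether to stratify depends on how in-process temperature band relates to the line.
The distribution of in-process temperature band is itself part of what the line does — it is an intermediate outcome. Holding it fixed would remove that part of the effect; the total effect is the pooled difference.
So P(outcome | do(Line T)) is just the pooled rate for Line T: 39/400 = 0.098.

0.10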